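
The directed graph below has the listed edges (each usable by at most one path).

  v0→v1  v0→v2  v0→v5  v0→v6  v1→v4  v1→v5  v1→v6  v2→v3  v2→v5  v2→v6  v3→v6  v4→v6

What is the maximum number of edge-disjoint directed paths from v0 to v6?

3

Assign every edge capacity 1; by Menger, the answer equals the max flow.
Path v0→v6 (+1); total 1.
Path v0→v1→v6 (+1); total 2.
Path v0→v2→v6 (+1); total 3.
No residual v0→v6 path; max flow = 3.
Certifying cut of size 3: {v0→v1, v0→v2, v0→v6}.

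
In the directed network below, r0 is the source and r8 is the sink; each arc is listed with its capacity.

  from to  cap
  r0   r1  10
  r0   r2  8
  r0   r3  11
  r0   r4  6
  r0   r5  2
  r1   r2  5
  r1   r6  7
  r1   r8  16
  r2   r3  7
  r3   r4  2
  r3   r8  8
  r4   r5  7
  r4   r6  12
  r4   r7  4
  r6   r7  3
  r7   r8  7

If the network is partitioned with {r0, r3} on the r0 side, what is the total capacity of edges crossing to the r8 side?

36

Edges leaving {r0, r3}: r0→r1 (10), r0→r2 (8), r0→r4 (6), r0→r5 (2), r3→r4 (2), r3→r8 (8).
Cut capacity = 10 + 8 + 6 + 2 + 2 + 8 = 36.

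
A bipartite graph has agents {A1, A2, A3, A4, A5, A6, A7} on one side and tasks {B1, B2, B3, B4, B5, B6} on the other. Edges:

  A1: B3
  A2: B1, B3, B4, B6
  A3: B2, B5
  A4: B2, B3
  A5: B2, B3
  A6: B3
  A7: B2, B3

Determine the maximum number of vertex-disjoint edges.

Unit-capacity flow: source→left, listed edges, right→sink; max matching = max flow.
Augmenting path A1→B3 (+1); matched 1.
Augmenting path A2→B1 (+1); matched 2.
Augmenting path A3→B2 (+1); matched 3.
Augmenting path A4→B2→A3→B5 (+1); matched 4.
No augmenting path remains; maximum matching = 4.
König certificate: {A2, A3, B2, B3} is a vertex cover of size 4 (every listed pair touches it), so no matching can be larger.

4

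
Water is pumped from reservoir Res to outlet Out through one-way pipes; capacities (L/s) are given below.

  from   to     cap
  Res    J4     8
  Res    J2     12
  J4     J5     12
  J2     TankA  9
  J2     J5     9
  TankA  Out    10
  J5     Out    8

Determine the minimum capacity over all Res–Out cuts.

Augment Res→J4→J5→Out: bottleneck 8, flow now 8.
Augment Res→J2→TankA→Out: bottleneck 9, flow now 17.
No augmenting path remains; maximum flow = 17.
By max-flow min-cut, the minimum cut capacity equals the max flow.
In the residual graph, reachable from Res: {Res, J4, J2, J5}.
Min-cut edges: J2→TankA (9), J5→Out (8); capacity 9 + 8 = 17.

17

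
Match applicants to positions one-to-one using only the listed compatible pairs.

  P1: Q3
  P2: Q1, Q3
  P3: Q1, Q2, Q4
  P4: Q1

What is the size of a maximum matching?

Unit-capacity flow: source→left, listed edges, right→sink; max matching = max flow.
Augmenting path P1→Q3 (+1); matched 1.
Augmenting path P2→Q1 (+1); matched 2.
Augmenting path P3→Q2 (+1); matched 3.
No augmenting path remains; maximum matching = 3.
König certificate: {P3, Q1, Q3} is a vertex cover of size 3 (every listed pair touches it), so no matching can be larger.

3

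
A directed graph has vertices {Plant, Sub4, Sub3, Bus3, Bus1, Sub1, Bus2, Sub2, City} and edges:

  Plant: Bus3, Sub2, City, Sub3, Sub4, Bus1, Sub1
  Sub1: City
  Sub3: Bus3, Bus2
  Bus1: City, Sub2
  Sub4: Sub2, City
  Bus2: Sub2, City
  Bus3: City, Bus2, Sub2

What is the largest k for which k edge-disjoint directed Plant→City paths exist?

Assign every edge capacity 1; by Menger, the answer equals the max flow.
Path Plant→City (+1); total 1.
Path Plant→Sub4→City (+1); total 2.
Path Plant→Bus3→City (+1); total 3.
Path Plant→Bus1→City (+1); total 4.
Path Plant→Sub1→City (+1); total 5.
Path Plant→Sub3→Bus2→City (+1); total 6.
No residual Plant→City path; max flow = 6.
Certifying cut of size 6: {Plant→Bus1, Plant→Bus3, Plant→City, Plant→Sub1, Plant→Sub3, Plant→Sub4}.

6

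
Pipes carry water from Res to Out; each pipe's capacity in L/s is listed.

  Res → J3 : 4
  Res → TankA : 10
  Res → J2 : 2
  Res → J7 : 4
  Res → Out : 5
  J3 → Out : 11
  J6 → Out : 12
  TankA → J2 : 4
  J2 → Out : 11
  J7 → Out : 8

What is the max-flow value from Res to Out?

19

Augment Res→Out: bottleneck 5, flow now 5.
Augment Res→J3→Out: bottleneck 4, flow now 9.
Augment Res→J2→Out: bottleneck 2, flow now 11.
Augment Res→J7→Out: bottleneck 4, flow now 15.
Augment Res→TankA→J2→Out: bottleneck 4, flow now 19.
No augmenting path remains; maximum flow = 19.
In the residual graph, reachable from Res: {Res, TankA}.
Min-cut edges: Res→J3 (4), Res→J2 (2), Res→J7 (4), Res→Out (5), TankA→J2 (4); capacity 4 + 2 + 4 + 5 + 4 = 19.
This cut is saturated, so no flow can exceed 19.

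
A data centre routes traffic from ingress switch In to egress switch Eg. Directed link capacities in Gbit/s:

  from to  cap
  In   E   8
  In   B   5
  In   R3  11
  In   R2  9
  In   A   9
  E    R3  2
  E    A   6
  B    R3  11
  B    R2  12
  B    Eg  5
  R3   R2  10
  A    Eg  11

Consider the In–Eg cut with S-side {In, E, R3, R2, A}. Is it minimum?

Given cut capacity: 5 + 11 = 16.
Augment In→B→Eg: bottleneck 5, flow now 5.
Augment In→A→Eg: bottleneck 9, flow now 14.
Augment In→E→A→Eg: bottleneck 2, flow now 16.
No augmenting path remains; maximum flow = 16.
Cut capacity 16 equals the max flow, so it is a minimum cut.

Yes — it is a minimum cut (capacity 16).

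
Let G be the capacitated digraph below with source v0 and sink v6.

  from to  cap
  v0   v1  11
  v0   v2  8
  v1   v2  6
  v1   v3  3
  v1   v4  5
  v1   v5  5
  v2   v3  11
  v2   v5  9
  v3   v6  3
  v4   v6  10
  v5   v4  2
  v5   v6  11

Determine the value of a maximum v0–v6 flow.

19

Augment v0→v1→v3→v6: bottleneck 3, flow now 3.
Augment v0→v1→v4→v6: bottleneck 5, flow now 8.
Augment v0→v1→v5→v6: bottleneck 3, flow now 11.
Augment v0→v2→v5→v6: bottleneck 8, flow now 19.
No augmenting path remains; maximum flow = 19.
In the residual graph, reachable from v0: {v0}.
Min-cut edges: v0→v1 (11), v0→v2 (8); capacity 11 + 8 = 19.
This cut is saturated, so no flow can exceed 19.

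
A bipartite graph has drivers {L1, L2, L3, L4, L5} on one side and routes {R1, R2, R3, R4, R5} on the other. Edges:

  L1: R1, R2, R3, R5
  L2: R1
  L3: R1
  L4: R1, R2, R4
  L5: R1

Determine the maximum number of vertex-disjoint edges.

3

Unit-capacity flow: source→left, listed edges, right→sink; max matching = max flow.
Augmenting path L1→R1 (+1); matched 1.
Augmenting path L4→R2 (+1); matched 2.
Augmenting path L2→R1→L1→R3 (+1); matched 3.
No augmenting path remains; maximum matching = 3.
König certificate: {L1, L4, R1} is a vertex cover of size 3 (every listed pair touches it), so no matching can be larger.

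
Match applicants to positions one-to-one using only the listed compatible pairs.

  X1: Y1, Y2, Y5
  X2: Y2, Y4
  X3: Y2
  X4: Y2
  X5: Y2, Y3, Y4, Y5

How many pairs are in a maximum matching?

4

Unit-capacity flow: source→left, listed edges, right→sink; max matching = max flow.
Augmenting path X1→Y1 (+1); matched 1.
Augmenting path X2→Y2 (+1); matched 2.
Augmenting path X5→Y3 (+1); matched 3.
Augmenting path X3→Y2→X2→Y4 (+1); matched 4.
No augmenting path remains; maximum matching = 4.
König certificate: {X1, X2, X5, Y2} is a vertex cover of size 4 (every listed pair touches it), so no matching can be larger.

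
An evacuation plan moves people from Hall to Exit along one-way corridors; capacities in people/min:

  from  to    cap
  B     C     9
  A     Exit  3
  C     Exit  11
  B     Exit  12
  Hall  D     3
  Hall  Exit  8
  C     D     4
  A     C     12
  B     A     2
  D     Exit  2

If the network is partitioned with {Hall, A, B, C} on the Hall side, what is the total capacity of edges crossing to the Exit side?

41

Edges leaving {Hall, A, B, C}: Hall→D (3), Hall→Exit (8), A→Exit (3), B→Exit (12), C→D (4), C→Exit (11).
Cut capacity = 3 + 8 + 3 + 12 + 4 + 11 = 41.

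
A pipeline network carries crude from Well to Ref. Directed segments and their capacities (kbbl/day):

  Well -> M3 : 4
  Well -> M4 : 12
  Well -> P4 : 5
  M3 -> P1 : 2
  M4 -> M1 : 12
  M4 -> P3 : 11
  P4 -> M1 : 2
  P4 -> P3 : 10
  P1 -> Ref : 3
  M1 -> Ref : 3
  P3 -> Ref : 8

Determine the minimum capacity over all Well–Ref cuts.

13

Augment Well→M3→P1→Ref: bottleneck 2, flow now 2.
Augment Well→M4→M1→Ref: bottleneck 3, flow now 5.
Augment Well→M4→P3→Ref: bottleneck 8, flow now 13.
No augmenting path remains; maximum flow = 13.
By max-flow min-cut, the minimum cut capacity equals the max flow.
In the residual graph, reachable from Well: {Well, M3, M4, P4, M1, P3}.
Min-cut edges: M3→P1 (2), M1→Ref (3), P3→Ref (8); capacity 2 + 3 + 8 = 13.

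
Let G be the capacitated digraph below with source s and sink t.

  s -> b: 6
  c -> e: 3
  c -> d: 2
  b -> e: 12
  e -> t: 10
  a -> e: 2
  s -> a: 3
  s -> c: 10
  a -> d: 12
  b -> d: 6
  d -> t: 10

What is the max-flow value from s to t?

14

Augment s→a→d→t: bottleneck 3, flow now 3.
Augment s→b→d→t: bottleneck 6, flow now 9.
Augment s→c→d→t: bottleneck 1, flow now 10.
Augment s→c→e→t: bottleneck 3, flow now 13.
Augment s→c→d→a→e→t: bottleneck 1, flow now 14. (uses reverse residual edge)
No augmenting path remains; maximum flow = 14.
In the residual graph, reachable from s: {s, c}.
Min-cut edges: s→a (3), s→b (6), c→d (2), c→e (3); capacity 3 + 6 + 2 + 3 = 14.
This cut is saturated, so no flow can exceed 14.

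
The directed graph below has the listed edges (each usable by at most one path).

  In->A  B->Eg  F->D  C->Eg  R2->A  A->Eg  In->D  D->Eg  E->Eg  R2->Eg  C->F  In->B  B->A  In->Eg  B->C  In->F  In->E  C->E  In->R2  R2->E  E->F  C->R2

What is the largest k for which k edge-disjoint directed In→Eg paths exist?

Assign every edge capacity 1; by Menger, the answer equals the max flow.
Path In→Eg (+1); total 1.
Path In→D→Eg (+1); total 2.
Path In→B→Eg (+1); total 3.
Path In→E→Eg (+1); total 4.
Path In→R2→Eg (+1); total 5.
Path In→A→Eg (+1); total 6.
No residual In→Eg path; max flow = 6.
Certifying cut of size 6: {D→Eg, In→A, In→B, In→E, In→Eg, In→R2}.

6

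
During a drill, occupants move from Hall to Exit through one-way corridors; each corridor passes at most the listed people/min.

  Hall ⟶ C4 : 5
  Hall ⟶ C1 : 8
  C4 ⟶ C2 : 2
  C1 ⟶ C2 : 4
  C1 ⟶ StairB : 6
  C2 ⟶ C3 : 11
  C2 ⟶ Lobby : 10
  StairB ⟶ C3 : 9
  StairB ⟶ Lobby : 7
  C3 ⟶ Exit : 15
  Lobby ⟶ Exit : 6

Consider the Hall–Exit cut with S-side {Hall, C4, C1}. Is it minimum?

No — its capacity is 12, but the minimum cut has capacity 10.

Given cut capacity: 2 + 4 + 6 = 12.
Augment Hall→C4→C2→C3→Exit: bottleneck 2, flow now 2.
Augment Hall→C1→C2→C3→Exit: bottleneck 4, flow now 6.
Augment Hall→C1→StairB→C3→Exit: bottleneck 4, flow now 10.
No augmenting path remains; maximum flow = 10.
In the residual graph, reachable from Hall: {Hall, C4}.
Min-cut edges: Hall→C1 (8), C4→C2 (2); capacity 8 + 2 = 10.
Cut capacity 12 exceeds the max flow 10, so it is not minimum.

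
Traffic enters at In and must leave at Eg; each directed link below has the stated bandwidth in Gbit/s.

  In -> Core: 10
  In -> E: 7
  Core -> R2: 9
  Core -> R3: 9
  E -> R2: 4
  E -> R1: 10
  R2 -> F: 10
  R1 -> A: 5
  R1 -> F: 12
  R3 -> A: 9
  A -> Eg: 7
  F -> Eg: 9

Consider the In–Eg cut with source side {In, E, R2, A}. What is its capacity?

37

Edges leaving {In, E, R2, A}: In→Core (10), E→R1 (10), R2→F (10), A→Eg (7).
Cut capacity = 10 + 10 + 10 + 7 = 37.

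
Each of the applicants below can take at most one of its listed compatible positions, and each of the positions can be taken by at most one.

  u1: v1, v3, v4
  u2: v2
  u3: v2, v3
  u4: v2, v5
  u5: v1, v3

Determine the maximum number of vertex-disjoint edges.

Unit-capacity flow: source→left, listed edges, right→sink; max matching = max flow.
Augmenting path u1→v1 (+1); matched 1.
Augmenting path u2→v2 (+1); matched 2.
Augmenting path u3→v3 (+1); matched 3.
Augmenting path u4→v5 (+1); matched 4.
Augmenting path u5→v1→u1→v4 (+1); matched 5.
No augmenting path remains; maximum matching = 5.
König certificate: {u1, u2, u3, u4, u5} is a vertex cover of size 5 (every listed pair touches it), so no matching can be larger.

5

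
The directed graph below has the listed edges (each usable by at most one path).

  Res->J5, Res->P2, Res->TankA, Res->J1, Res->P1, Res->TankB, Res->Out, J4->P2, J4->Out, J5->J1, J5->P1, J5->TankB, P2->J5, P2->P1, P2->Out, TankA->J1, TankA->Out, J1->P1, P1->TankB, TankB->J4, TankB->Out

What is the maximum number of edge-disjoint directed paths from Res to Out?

5

Assign every edge capacity 1; by Menger, the answer equals the max flow.
Path Res→Out (+1); total 1.
Path Res→P2→Out (+1); total 2.
Path Res→TankA→Out (+1); total 3.
Path Res→TankB→Out (+1); total 4.
Path Res→J5→TankB→J4→Out (+1); total 5.
No residual Res→Out path; max flow = 5.
Certifying cut of size 5: {Res→Out, Res→P2, Res→TankA, TankB→J4, TankB→Out}.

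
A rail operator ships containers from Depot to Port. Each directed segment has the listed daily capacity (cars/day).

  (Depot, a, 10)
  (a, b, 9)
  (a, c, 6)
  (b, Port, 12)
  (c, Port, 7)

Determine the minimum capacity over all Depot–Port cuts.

10

Augment Depot→a→b→Port: bottleneck 9, flow now 9.
Augment Depot→a→c→Port: bottleneck 1, flow now 10.
No augmenting path remains; maximum flow = 10.
By max-flow min-cut, the minimum cut capacity equals the max flow.
In the residual graph, reachable from Depot: {Depot}.
Min-cut edges: Depot→a (10); capacity 10 = 10.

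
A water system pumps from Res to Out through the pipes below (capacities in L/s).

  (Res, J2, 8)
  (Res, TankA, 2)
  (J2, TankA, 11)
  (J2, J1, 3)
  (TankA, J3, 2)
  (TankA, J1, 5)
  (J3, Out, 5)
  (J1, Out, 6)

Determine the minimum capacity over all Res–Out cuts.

8

Augment Res→J2→J1→Out: bottleneck 3, flow now 3.
Augment Res→TankA→J3→Out: bottleneck 2, flow now 5.
Augment Res→J2→TankA→J1→Out: bottleneck 3, flow now 8.
No augmenting path remains; maximum flow = 8.
By max-flow min-cut, the minimum cut capacity equals the max flow.
In the residual graph, reachable from Res: {Res, J2, TankA, J1}.
Min-cut edges: TankA→J3 (2), J1→Out (6); capacity 2 + 6 = 8.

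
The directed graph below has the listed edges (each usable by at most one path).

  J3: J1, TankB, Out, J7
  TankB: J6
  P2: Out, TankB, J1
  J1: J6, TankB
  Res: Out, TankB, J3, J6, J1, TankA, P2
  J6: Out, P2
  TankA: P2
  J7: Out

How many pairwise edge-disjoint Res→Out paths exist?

4

Assign every edge capacity 1; by Menger, the answer equals the max flow.
Path Res→Out (+1); total 1.
Path Res→J6→Out (+1); total 2.
Path Res→J3→Out (+1); total 3.
Path Res→P2→Out (+1); total 4.
No residual Res→Out path; max flow = 4.
Certifying cut of size 4: {J6→Out, P2→Out, Res→J3, Res→Out}.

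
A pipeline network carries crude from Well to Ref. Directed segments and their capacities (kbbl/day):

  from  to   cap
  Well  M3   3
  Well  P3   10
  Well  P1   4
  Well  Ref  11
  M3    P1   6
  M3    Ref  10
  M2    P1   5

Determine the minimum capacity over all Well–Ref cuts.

Augment Well→Ref: bottleneck 11, flow now 11.
Augment Well→M3→Ref: bottleneck 3, flow now 14.
No augmenting path remains; maximum flow = 14.
By max-flow min-cut, the minimum cut capacity equals the max flow.
In the residual graph, reachable from Well: {Well, P3, P1}.
Min-cut edges: Well→M3 (3), Well→Ref (11); capacity 3 + 11 = 14.

14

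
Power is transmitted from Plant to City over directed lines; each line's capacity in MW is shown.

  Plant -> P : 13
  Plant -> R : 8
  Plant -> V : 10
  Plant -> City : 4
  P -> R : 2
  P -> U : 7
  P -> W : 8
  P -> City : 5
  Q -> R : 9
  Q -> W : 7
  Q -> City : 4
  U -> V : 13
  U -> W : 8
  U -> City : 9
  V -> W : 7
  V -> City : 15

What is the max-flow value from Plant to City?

Augment Plant→City: bottleneck 4, flow now 4.
Augment Plant→P→City: bottleneck 5, flow now 9.
Augment Plant→V→City: bottleneck 10, flow now 19.
Augment Plant→P→U→City: bottleneck 7, flow now 26.
No augmenting path remains; maximum flow = 26.
In the residual graph, reachable from Plant: {Plant, P, R, W}.
Min-cut edges: Plant→V (10), Plant→City (4), P→U (7), P→City (5); capacity 10 + 4 + 7 + 5 = 26.
This cut is saturated, so no flow can exceed 26.

26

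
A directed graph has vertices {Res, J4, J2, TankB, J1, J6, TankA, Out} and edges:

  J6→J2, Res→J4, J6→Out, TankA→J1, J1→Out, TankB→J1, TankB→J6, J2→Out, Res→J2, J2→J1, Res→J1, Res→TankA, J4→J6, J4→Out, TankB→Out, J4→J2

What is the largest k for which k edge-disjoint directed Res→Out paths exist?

Assign every edge capacity 1; by Menger, the answer equals the max flow.
Path Res→J4→Out (+1); total 1.
Path Res→J2→Out (+1); total 2.
Path Res→J1→Out (+1); total 3.
No residual Res→Out path; max flow = 3.
Certifying cut of size 3: {J1→Out, Res→J2, Res→J4}.

3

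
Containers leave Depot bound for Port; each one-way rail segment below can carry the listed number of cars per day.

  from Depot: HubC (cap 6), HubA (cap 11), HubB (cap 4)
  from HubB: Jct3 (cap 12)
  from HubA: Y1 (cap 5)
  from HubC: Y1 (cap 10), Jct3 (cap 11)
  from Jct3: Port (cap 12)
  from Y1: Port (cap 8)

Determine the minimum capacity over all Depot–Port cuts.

15

Augment Depot→HubB→Jct3→Port: bottleneck 4, flow now 4.
Augment Depot→HubA→Y1→Port: bottleneck 5, flow now 9.
Augment Depot→HubC→Jct3→Port: bottleneck 6, flow now 15.
No augmenting path remains; maximum flow = 15.
By max-flow min-cut, the minimum cut capacity equals the max flow.
In the residual graph, reachable from Depot: {Depot, HubA}.
Min-cut edges: Depot→HubB (4), Depot→HubC (6), HubA→Y1 (5); capacity 4 + 6 + 5 = 15.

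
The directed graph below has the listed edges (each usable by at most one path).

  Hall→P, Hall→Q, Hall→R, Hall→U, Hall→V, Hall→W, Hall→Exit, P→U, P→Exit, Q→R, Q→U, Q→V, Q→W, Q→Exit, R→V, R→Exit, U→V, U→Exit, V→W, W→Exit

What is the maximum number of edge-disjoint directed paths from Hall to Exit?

6

Assign every edge capacity 1; by Menger, the answer equals the max flow.
Path Hall→Exit (+1); total 1.
Path Hall→P→Exit (+1); total 2.
Path Hall→Q→Exit (+1); total 3.
Path Hall→R→Exit (+1); total 4.
Path Hall→U→Exit (+1); total 5.
Path Hall→W→Exit (+1); total 6.
No residual Hall→Exit path; max flow = 6.
Certifying cut of size 6: {Hall→Exit, Hall→P, Hall→Q, Hall→R, Hall→U, W→Exit}.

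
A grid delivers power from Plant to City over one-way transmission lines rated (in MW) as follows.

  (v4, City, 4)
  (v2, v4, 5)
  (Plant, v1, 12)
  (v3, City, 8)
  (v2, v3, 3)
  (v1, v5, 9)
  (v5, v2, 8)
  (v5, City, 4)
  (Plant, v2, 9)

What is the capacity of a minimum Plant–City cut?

Augment Plant→v1→v5→City: bottleneck 4, flow now 4.
Augment Plant→v2→v3→City: bottleneck 3, flow now 7.
Augment Plant→v2→v4→City: bottleneck 4, flow now 11.
No augmenting path remains; maximum flow = 11.
By max-flow min-cut, the minimum cut capacity equals the max flow.
In the residual graph, reachable from Plant: {Plant, v1, v2, v4, v5}.
Min-cut edges: v2→v3 (3), v4→City (4), v5→City (4); capacity 3 + 4 + 4 = 11.

11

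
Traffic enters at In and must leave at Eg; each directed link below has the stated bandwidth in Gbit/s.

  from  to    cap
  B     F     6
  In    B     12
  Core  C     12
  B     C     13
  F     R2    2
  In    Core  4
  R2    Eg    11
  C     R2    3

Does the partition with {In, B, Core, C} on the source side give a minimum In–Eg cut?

Given cut capacity: 6 + 3 = 9.
Augment In→B→F→R2→Eg: bottleneck 2, flow now 2.
Augment In→B→C→R2→Eg: bottleneck 3, flow now 5.
No augmenting path remains; maximum flow = 5.
In the residual graph, reachable from In: {In, B, Core, F, C}.
Min-cut edges: F→R2 (2), C→R2 (3); capacity 2 + 3 = 5.
Cut capacity 9 exceeds the max flow 5, so it is not minimum.

No — its capacity is 9, but the minimum cut has capacity 5.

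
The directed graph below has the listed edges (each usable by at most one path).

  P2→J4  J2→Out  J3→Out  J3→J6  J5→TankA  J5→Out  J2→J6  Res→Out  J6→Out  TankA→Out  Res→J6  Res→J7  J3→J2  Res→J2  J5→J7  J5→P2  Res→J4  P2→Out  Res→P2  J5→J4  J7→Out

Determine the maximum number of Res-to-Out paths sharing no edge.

5

Assign every edge capacity 1; by Menger, the answer equals the max flow.
Path Res→Out (+1); total 1.
Path Res→J2→Out (+1); total 2.
Path Res→P2→Out (+1); total 3.
Path Res→J6→Out (+1); total 4.
Path Res→J7→Out (+1); total 5.
No residual Res→Out path; max flow = 5.
Certifying cut of size 5: {Res→J2, Res→J6, Res→J7, Res→Out, Res→P2}.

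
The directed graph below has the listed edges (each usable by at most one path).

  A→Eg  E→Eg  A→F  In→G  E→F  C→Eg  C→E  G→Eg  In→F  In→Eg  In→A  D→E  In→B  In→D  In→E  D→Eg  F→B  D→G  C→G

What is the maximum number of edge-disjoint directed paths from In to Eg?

Assign every edge capacity 1; by Menger, the answer equals the max flow.
Path In→Eg (+1); total 1.
Path In→A→Eg (+1); total 2.
Path In→D→Eg (+1); total 3.
Path In→E→Eg (+1); total 4.
Path In→G→Eg (+1); total 5.
No residual In→Eg path; max flow = 5.
Certifying cut of size 5: {In→A, In→D, In→E, In→Eg, In→G}.

5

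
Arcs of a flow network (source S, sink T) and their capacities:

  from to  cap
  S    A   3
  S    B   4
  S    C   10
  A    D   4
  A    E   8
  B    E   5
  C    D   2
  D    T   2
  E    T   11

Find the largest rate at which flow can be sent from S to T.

Augment S→A→D→T: bottleneck 2, flow now 2.
Augment S→A→E→T: bottleneck 1, flow now 3.
Augment S→B→E→T: bottleneck 4, flow now 7.
Augment S→C→D→A→E→T: bottleneck 2, flow now 9. (uses reverse residual edge)
No augmenting path remains; maximum flow = 9.
In the residual graph, reachable from S: {S, C}.
Min-cut edges: S→A (3), S→B (4), C→D (2); capacity 3 + 4 + 2 = 9.
This cut is saturated, so no flow can exceed 9.

9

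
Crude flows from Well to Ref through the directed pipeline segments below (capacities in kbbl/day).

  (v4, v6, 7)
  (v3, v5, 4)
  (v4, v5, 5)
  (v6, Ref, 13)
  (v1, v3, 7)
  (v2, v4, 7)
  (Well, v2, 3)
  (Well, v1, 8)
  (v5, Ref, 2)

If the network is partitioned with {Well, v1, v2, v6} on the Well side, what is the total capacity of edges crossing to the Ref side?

27

Edges leaving {Well, v1, v2, v6}: v1→v3 (7), v2→v4 (7), v6→Ref (13).
Cut capacity = 7 + 7 + 13 = 27.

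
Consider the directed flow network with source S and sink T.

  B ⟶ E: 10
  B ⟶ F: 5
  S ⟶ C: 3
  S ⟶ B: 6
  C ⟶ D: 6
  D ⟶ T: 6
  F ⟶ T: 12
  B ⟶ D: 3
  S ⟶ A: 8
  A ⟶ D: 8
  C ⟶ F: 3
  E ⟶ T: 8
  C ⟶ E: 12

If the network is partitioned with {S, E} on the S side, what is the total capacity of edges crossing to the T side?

Edges leaving {S, E}: S→A (8), S→B (6), S→C (3), E→T (8).
Cut capacity = 8 + 6 + 3 + 8 = 25.

25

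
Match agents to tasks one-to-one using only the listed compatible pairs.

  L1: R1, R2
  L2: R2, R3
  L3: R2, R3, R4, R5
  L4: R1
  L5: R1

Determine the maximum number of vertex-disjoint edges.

4

Unit-capacity flow: source→left, listed edges, right→sink; max matching = max flow.
Augmenting path L1→R1 (+1); matched 1.
Augmenting path L2→R2 (+1); matched 2.
Augmenting path L3→R3 (+1); matched 3.
Augmenting path L4→R1→L1→R2→L2→R3→L3→R4 (+1); matched 4.
No augmenting path remains; maximum matching = 4.
König certificate: {L1, L2, L3, R1} is a vertex cover of size 4 (every listed pair touches it), so no matching can be larger.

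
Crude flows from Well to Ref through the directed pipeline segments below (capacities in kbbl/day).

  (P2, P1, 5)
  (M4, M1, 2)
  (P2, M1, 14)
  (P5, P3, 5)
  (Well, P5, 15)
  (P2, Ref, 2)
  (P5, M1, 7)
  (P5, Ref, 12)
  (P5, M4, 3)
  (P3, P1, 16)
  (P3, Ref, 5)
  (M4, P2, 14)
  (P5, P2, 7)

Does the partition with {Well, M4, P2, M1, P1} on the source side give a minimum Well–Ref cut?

Given cut capacity: 15 + 2 = 17.
Augment Well→P5→Ref: bottleneck 12, flow now 12.
Augment Well→P5→P2→Ref: bottleneck 2, flow now 14.
Augment Well→P5→P3→Ref: bottleneck 1, flow now 15.
No augmenting path remains; maximum flow = 15.
In the residual graph, reachable from Well: {Well}.
Min-cut edges: Well→P5 (15); capacity 15 = 15.
Cut capacity 17 exceeds the max flow 15, so it is not minimum.

No — its capacity is 17, but the minimum cut has capacity 15.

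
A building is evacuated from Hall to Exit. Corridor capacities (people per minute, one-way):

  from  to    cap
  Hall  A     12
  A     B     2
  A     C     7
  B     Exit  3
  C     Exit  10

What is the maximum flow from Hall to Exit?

Augment Hall→A→B→Exit: bottleneck 2, flow now 2.
Augment Hall→A→C→Exit: bottleneck 7, flow now 9.
No augmenting path remains; maximum flow = 9.
In the residual graph, reachable from Hall: {Hall, A}.
Min-cut edges: A→B (2), A→C (7); capacity 2 + 7 = 9.
This cut is saturated, so no flow can exceed 9.

9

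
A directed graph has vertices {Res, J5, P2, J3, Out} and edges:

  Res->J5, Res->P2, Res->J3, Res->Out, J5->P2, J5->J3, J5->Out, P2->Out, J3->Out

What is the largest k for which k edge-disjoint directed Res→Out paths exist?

4

Assign every edge capacity 1; by Menger, the answer equals the max flow.
Path Res→Out (+1); total 1.
Path Res→J5→Out (+1); total 2.
Path Res→P2→Out (+1); total 3.
Path Res→J3→Out (+1); total 4.
No residual Res→Out path; max flow = 4.
Certifying cut of size 4: {Res→J3, Res→J5, Res→Out, Res→P2}.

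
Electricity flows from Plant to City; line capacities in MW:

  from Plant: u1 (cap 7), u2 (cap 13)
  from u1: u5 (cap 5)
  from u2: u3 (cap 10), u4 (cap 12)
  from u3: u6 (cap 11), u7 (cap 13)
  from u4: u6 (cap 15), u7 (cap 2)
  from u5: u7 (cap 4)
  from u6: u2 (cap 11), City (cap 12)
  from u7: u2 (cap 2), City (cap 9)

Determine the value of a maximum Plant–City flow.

Augment Plant→u1→u5→u7→City: bottleneck 4, flow now 4.
Augment Plant→u2→u3→u6→City: bottleneck 10, flow now 14.
Augment Plant→u2→u4→u6→City: bottleneck 2, flow now 16.
Augment Plant→u2→u4→u7→City: bottleneck 1, flow now 17.
No augmenting path remains; maximum flow = 17.
In the residual graph, reachable from Plant: {Plant, u1, u5}.
Min-cut edges: Plant→u2 (13), u5→u7 (4); capacity 13 + 4 = 17.
This cut is saturated, so no flow can exceed 17.

17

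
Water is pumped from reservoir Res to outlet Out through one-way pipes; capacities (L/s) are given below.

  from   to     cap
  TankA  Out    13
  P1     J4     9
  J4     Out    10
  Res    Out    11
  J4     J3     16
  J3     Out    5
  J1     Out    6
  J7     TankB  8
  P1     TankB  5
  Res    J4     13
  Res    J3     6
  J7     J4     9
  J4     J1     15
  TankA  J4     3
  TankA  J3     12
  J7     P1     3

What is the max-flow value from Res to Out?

29

Augment Res→Out: bottleneck 11, flow now 11.
Augment Res→J4→Out: bottleneck 10, flow now 21.
Augment Res→J3→Out: bottleneck 5, flow now 26.
Augment Res→J4→J1→Out: bottleneck 3, flow now 29.
No augmenting path remains; maximum flow = 29.
In the residual graph, reachable from Res: {Res, J3}.
Min-cut edges: Res→J4 (13), Res→Out (11), J3→Out (5); capacity 13 + 11 + 5 = 29.
This cut is saturated, so no flow can exceed 29.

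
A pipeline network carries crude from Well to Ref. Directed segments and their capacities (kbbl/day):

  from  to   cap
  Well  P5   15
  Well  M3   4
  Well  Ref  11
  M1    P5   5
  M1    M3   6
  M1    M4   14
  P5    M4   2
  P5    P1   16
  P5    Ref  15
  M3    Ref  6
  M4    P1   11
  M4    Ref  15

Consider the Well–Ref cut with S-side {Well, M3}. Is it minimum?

Given cut capacity: 15 + 11 + 6 = 32.
Augment Well→Ref: bottleneck 11, flow now 11.
Augment Well→P5→Ref: bottleneck 15, flow now 26.
Augment Well→M3→Ref: bottleneck 4, flow now 30.
No augmenting path remains; maximum flow = 30.
In the residual graph, reachable from Well: {Well}.
Min-cut edges: Well→P5 (15), Well→M3 (4), Well→Ref (11); capacity 15 + 4 + 11 = 30.
Cut capacity 32 exceeds the max flow 30, so it is not minimum.

No — its capacity is 32, but the minimum cut has capacity 30.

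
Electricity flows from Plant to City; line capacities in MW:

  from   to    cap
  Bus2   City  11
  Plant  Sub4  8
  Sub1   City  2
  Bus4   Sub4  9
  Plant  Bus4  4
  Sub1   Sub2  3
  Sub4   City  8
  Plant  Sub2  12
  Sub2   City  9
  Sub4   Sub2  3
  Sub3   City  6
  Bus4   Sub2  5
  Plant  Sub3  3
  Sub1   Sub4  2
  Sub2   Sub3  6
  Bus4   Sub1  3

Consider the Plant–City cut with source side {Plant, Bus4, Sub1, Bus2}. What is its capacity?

55

Edges leaving {Plant, Bus4, Sub1, Bus2}: Plant→Sub4 (8), Plant→Sub2 (12), Plant→Sub3 (3), Bus4→Sub4 (9), Bus4→Sub2 (5), Sub1→Sub4 (2), Sub1→Sub2 (3), Sub1→City (2), Bus2→City (11).
Cut capacity = 8 + 12 + 3 + 9 + 5 + 2 + 3 + 2 + 11 = 55.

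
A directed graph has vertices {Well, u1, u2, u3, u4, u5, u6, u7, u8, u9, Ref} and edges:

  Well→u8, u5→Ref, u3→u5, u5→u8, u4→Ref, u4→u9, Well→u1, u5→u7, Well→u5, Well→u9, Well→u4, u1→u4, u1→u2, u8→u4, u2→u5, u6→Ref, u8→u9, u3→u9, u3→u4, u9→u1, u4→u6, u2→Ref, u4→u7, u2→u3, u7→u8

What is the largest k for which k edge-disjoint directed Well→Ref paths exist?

4

Assign every edge capacity 1; by Menger, the answer equals the max flow.
Path Well→u4→Ref (+1); total 1.
Path Well→u5→Ref (+1); total 2.
Path Well→u1→u2→Ref (+1); total 3.
Path Well→u8→u4→u6→Ref (+1); total 4.
No residual Well→Ref path; max flow = 4.
Certifying cut of size 4: {Well→u5, u1→u2, u4→Ref, u4→u6}.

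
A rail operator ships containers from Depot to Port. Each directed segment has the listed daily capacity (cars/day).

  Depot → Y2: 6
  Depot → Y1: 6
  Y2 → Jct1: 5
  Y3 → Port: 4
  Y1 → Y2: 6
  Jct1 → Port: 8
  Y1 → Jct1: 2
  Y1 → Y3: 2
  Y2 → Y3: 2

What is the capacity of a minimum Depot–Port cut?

11

Augment Depot→Y1→Y3→Port: bottleneck 2, flow now 2.
Augment Depot→Y1→Jct1→Port: bottleneck 2, flow now 4.
Augment Depot→Y2→Y3→Port: bottleneck 2, flow now 6.
Augment Depot→Y2→Jct1→Port: bottleneck 4, flow now 10.
Augment Depot→Y1→Y2→Jct1→Port: bottleneck 1, flow now 11.
No augmenting path remains; maximum flow = 11.
By max-flow min-cut, the minimum cut capacity equals the max flow.
In the residual graph, reachable from Depot: {Depot, Y1, Y2}.
Min-cut edges: Y1→Y3 (2), Y1→Jct1 (2), Y2→Y3 (2), Y2→Jct1 (5); capacity 2 + 2 + 2 + 5 = 11.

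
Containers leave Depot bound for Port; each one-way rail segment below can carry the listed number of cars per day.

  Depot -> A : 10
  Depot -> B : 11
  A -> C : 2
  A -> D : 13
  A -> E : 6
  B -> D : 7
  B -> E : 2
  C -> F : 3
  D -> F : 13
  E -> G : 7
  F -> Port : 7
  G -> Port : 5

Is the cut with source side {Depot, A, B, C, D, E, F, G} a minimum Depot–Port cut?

Given cut capacity: 7 + 5 = 12.
Augment Depot→A→C→F→Port: bottleneck 2, flow now 2.
Augment Depot→A→D→F→Port: bottleneck 5, flow now 7.
Augment Depot→A→E→G→Port: bottleneck 3, flow now 10.
Augment Depot→B→E→G→Port: bottleneck 2, flow now 12.
No augmenting path remains; maximum flow = 12.
Cut capacity 12 equals the max flow, so it is a minimum cut.

Yes — it is a minimum cut (capacity 12).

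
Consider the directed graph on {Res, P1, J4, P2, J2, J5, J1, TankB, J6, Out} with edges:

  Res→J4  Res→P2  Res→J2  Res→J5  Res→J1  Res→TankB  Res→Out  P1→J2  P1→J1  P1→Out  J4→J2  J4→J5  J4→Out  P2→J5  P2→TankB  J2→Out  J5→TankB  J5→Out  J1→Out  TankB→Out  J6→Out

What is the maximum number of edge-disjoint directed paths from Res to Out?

Assign every edge capacity 1; by Menger, the answer equals the max flow.
Path Res→Out (+1); total 1.
Path Res→J4→Out (+1); total 2.
Path Res→J2→Out (+1); total 3.
Path Res→J5→Out (+1); total 4.
Path Res→J1→Out (+1); total 5.
Path Res→TankB→Out (+1); total 6.
No residual Res→Out path; max flow = 6.
Certifying cut of size 6: {J5→Out, Res→J1, Res→J2, Res→J4, Res→Out, TankB→Out}.

6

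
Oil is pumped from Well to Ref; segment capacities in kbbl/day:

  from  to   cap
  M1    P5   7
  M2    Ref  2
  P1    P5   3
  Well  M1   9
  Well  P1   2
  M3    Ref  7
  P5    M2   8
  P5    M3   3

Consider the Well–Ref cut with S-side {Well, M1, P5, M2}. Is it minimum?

Given cut capacity: 2 + 3 + 2 = 7.
Augment Well→P1→P5→M2→Ref: bottleneck 2, flow now 2.
Augment Well→M1→P5→M3→Ref: bottleneck 3, flow now 5.
No augmenting path remains; maximum flow = 5.
In the residual graph, reachable from Well: {Well, P1, M1, P5, M2}.
Min-cut edges: P5→M3 (3), M2→Ref (2); capacity 3 + 2 = 5.
Cut capacity 7 exceeds the max flow 5, so it is not minimum.

No — its capacity is 7, but the minimum cut has capacity 5.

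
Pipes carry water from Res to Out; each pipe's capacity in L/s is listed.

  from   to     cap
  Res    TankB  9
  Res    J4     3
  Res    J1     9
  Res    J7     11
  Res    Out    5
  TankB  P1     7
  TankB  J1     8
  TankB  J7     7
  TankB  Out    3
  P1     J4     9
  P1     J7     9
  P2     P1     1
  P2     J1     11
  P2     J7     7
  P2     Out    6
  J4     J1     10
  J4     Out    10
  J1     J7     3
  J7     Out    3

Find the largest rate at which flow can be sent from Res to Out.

20

Augment Res→Out: bottleneck 5, flow now 5.
Augment Res→TankB→Out: bottleneck 3, flow now 8.
Augment Res→J4→Out: bottleneck 3, flow now 11.
Augment Res→J7→Out: bottleneck 3, flow now 14.
Augment Res→TankB→P1→J4→Out: bottleneck 6, flow now 20.
No augmenting path remains; maximum flow = 20.
In the residual graph, reachable from Res: {Res, J1, J7}.
Min-cut edges: Res→TankB (9), Res→J4 (3), Res→Out (5), J7→Out (3); capacity 9 + 3 + 5 + 3 = 20.
This cut is saturated, so no flow can exceed 20.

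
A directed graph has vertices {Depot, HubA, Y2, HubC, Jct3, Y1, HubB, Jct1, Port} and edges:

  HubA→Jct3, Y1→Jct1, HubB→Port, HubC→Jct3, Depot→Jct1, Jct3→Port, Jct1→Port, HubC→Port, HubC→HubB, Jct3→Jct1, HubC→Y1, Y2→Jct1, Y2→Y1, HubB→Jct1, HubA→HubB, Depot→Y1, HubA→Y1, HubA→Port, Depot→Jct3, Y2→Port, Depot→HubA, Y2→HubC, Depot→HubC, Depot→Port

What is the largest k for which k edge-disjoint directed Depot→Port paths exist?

Assign every edge capacity 1; by Menger, the answer equals the max flow.
Path Depot→Port (+1); total 1.
Path Depot→HubA→Port (+1); total 2.
Path Depot→HubC→Port (+1); total 3.
Path Depot→Jct3→Port (+1); total 4.
Path Depot→Jct1→Port (+1); total 5.
No residual Depot→Port path; max flow = 5.
Certifying cut of size 5: {Depot→HubA, Depot→HubC, Depot→Jct3, Depot→Port, Jct1→Port}.

5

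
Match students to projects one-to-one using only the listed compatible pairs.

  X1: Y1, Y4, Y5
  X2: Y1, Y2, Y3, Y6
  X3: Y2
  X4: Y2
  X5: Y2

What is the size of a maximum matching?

3

Unit-capacity flow: source→left, listed edges, right→sink; max matching = max flow.
Augmenting path X1→Y1 (+1); matched 1.
Augmenting path X2→Y2 (+1); matched 2.
Augmenting path X3→Y2→X2→Y3 (+1); matched 3.
No augmenting path remains; maximum matching = 3.
König certificate: {X1, X2, Y2} is a vertex cover of size 3 (every listed pair touches it), so no matching can be larger.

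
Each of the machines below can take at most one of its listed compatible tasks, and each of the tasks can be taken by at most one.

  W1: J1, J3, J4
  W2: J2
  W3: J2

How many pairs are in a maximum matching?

Unit-capacity flow: source→left, listed edges, right→sink; max matching = max flow.
Augmenting path W1→J1 (+1); matched 1.
Augmenting path W2→J2 (+1); matched 2.
No augmenting path remains; maximum matching = 2.
König certificate: {W1, J2} is a vertex cover of size 2 (every listed pair touches it), so no matching can be larger.

2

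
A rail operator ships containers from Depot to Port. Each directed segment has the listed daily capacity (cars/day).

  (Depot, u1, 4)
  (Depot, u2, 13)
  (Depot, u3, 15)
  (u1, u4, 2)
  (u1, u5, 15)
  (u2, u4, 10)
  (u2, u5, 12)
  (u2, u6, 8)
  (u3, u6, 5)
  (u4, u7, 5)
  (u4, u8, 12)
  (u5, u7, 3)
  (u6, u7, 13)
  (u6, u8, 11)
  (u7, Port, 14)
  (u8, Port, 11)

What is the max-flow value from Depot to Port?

22

Augment Depot→u1→u4→u7→Port: bottleneck 2, flow now 2.
Augment Depot→u1→u5→u7→Port: bottleneck 2, flow now 4.
Augment Depot→u2→u4→u7→Port: bottleneck 3, flow now 7.
Augment Depot→u2→u4→u8→Port: bottleneck 7, flow now 14.
Augment Depot→u2→u5→u7→Port: bottleneck 1, flow now 15.
Augment Depot→u2→u6→u7→Port: bottleneck 2, flow now 17.
Augment Depot→u3→u6→u7→Port: bottleneck 4, flow now 21.
Augment Depot→u3→u6→u8→Port: bottleneck 1, flow now 22.
No augmenting path remains; maximum flow = 22.
In the residual graph, reachable from Depot: {Depot, u3}.
Min-cut edges: Depot→u1 (4), Depot→u2 (13), u3→u6 (5); capacity 4 + 13 + 5 = 22.
This cut is saturated, so no flow can exceed 22.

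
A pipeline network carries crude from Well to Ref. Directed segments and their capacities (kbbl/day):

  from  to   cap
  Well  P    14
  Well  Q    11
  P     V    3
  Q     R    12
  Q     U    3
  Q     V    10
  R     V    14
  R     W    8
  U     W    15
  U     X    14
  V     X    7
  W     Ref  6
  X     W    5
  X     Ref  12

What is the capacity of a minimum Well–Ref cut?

Augment Well→P→V→X→Ref: bottleneck 3, flow now 3.
Augment Well→Q→R→W→Ref: bottleneck 6, flow now 9.
Augment Well→Q→U→X→Ref: bottleneck 3, flow now 12.
Augment Well→Q→V→X→Ref: bottleneck 2, flow now 14.
No augmenting path remains; maximum flow = 14.
By max-flow min-cut, the minimum cut capacity equals the max flow.
In the residual graph, reachable from Well: {Well, P}.
Min-cut edges: Well→Q (11), P→V (3); capacity 11 + 3 = 14.

14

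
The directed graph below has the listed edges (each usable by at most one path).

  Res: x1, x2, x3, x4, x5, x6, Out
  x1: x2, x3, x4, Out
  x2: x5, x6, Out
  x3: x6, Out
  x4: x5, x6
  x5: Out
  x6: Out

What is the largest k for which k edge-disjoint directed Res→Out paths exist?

Assign every edge capacity 1; by Menger, the answer equals the max flow.
Path Res→Out (+1); total 1.
Path Res→x1→Out (+1); total 2.
Path Res→x2→Out (+1); total 3.
Path Res→x3→Out (+1); total 4.
Path Res→x5→Out (+1); total 5.
Path Res→x6→Out (+1); total 6.
No residual Res→Out path; max flow = 6.
Certifying cut of size 6: {Res→Out, Res→x1, Res→x2, Res→x3, x5→Out, x6→Out}.

6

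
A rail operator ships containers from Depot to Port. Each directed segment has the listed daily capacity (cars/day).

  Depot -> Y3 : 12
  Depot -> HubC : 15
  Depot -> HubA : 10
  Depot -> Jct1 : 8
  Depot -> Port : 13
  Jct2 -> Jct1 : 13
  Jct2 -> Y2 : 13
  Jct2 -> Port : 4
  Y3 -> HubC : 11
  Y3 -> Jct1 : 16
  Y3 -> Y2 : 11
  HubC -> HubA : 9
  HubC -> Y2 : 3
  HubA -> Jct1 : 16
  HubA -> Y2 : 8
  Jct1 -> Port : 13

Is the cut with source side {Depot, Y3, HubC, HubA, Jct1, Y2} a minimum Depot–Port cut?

Given cut capacity: 13 + 13 = 26.
Augment Depot→Port: bottleneck 13, flow now 13.
Augment Depot→Jct1→Port: bottleneck 8, flow now 21.
Augment Depot→Y3→Jct1→Port: bottleneck 5, flow now 26.
No augmenting path remains; maximum flow = 26.
Cut capacity 26 equals the max flow, so it is a minimum cut.

Yes — it is a minimum cut (capacity 26).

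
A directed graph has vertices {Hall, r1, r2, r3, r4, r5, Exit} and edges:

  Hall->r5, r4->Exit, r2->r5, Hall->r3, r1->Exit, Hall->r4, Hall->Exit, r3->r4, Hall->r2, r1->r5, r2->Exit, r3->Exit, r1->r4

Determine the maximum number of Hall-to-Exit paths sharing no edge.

4

Assign every edge capacity 1; by Menger, the answer equals the max flow.
Path Hall→Exit (+1); total 1.
Path Hall→r2→Exit (+1); total 2.
Path Hall→r3→Exit (+1); total 3.
Path Hall→r4→Exit (+1); total 4.
No residual Hall→Exit path; max flow = 4.
Certifying cut of size 4: {Hall→Exit, Hall→r2, Hall→r3, Hall→r4}.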